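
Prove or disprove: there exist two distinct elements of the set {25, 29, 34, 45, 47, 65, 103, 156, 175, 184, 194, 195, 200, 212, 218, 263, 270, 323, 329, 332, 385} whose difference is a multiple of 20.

25 and 45 are such a pair.

Both 25 and 45 leave remainder 5 on division by 20; their difference 20 = 1·20 is a multiple of 20.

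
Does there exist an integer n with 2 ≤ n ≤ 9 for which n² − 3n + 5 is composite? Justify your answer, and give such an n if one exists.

n = 8

At n = 8: 8² − 3·8 + 5 = 45 = 3·15, which is composite.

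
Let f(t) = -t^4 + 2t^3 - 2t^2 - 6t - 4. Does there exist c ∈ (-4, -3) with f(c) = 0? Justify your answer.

The endpoint values f(-4) = -396 and f(-3) = -139 are both negative. Claim: f(t) < 0 for every t in (-4, -3).
Substitute t = -3 − u, where 0 < u < 1 on the interval. Expanding, f(-3 − u) = -u^4 - 14u^3 - 74u^2 - 168u - 139.
All 5 nonzero coefficients of this polynomial in u are negative; hence for u > 0 the value is a sum of negative terms (the constant -139 among them).
So f is strictly negative on (-4, -3); no root exists in the interval.

No.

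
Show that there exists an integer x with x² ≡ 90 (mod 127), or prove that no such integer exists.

There is no such integer.

127 is prime, so by Euler's criterion 90 is a square mod 127 iff 90^((127−1)/2) = 90^63 ≡ 1 (mod 127).
Squaring successively (mod 127): 90^2 = 8100 ≡ 99; 90^4 ≡ 99² = 9801 ≡ 22; 90^8 ≡ 22² = 484 ≡ 103; 90^16 ≡ 103² = 10609 ≡ 68; 90^32 ≡ 68² = 4624 ≡ 52.
Since 63 = 32 + 16 + 8 + 4 + 2 + 1, 90^63 ≡ 52 · 68 · 103 · 22 · 99 · 90; multiplying out mod 127: 52·68 = 3536 ≡ 107, then 107·103 = 11021 ≡ 99, then 99·22 = 2178 ≡ 19, then 19·99 = 1881 ≡ 103, then 103·90 = 9270 ≡ 126. Thus 90^63 ≡ 126 ≡ −1 (mod 127).
The value −1 means 90 is a non-residue modulo 127, so x² ≡ 90 (mod 127) is impossible.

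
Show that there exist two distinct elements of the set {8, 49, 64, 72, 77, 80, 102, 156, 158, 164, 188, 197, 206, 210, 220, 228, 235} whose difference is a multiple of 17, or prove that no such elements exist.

Residues mod 17: 8↦8, 49↦15, 64↦13, 72↦4, 77↦9, 80↦12, 102↦0, 156↦3, 158↦5, 164↦11, 188↦1, 197↦10, 206↦2, 210↦6, 220↦16, 228↦7, 235↦14.
All 17 residues are distinct, so no two elements differ by a multiple of 17.

No such pair exists.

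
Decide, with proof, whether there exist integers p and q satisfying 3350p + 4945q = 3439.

There are no such integers.

Both 3350 and 4945 are divisible by gcd(3350, 4945) = 5, hence so is any combination 3350p + 4945q.
But 3439 = 5·687 + 4, so 5 ∤ 3439.
Therefore 3350p + 4945q = 3439 has no solution in integers.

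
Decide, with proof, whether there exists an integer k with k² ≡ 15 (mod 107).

Apply Euler's criterion with the prime 107: 15 is a quadratic residue iff 15^53 ≡ 1 (mod 107), and a non-residue iff it is ≡ −1.
Squaring successively (mod 107): 15^2 = 225 ≡ 11; 15^4 ≡ 11² = 121 ≡ 14; 15^8 ≡ 14² = 196 ≡ 89; 15^16 ≡ 89² = 7921 ≡ 3; 15^32 ≡ 3² = 9 ≡ 9.
Since 53 = 32 + 16 + 4 + 1, 15^53 ≡ 9 · 3 · 14 · 15; multiplying out mod 107: 9·3 = 27 ≡ 27, then 27·14 = 378 ≡ 57, then 57·15 = 855 ≡ 106. Thus 15^53 ≡ 106 ≡ −1 (mod 107).
By Euler's criterion 15 is a quadratic non-residue mod 107: no k satisfies k² ≡ 15 (mod 107).

No, no such integer exists.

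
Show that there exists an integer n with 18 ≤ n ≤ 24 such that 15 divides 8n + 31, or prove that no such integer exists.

The values of 8n + 31 for n = 18, 19, …, 24 are 175, 183, 191, 199, 207, 215, 223; reduced mod 15 these are 10, 3, 11, 4, 12, 5, 13.
Since 0 is absent from this list, 15 ∤ 8n + 31 for every n with 18 ≤ n ≤ 24.

There is no such integer n in that range.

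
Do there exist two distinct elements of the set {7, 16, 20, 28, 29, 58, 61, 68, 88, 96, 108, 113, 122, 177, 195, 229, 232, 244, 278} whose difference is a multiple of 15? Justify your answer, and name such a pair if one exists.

7 and 232 are such a pair.

7 mod 15 = 7 and 232 mod 15 = 7, so 232 − 7 = 225 = 15·15.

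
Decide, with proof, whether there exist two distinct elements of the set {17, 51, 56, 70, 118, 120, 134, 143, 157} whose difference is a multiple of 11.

Two integers differ by a multiple of 11 exactly when they have the same residue mod 11. The residues are 17↦6, 51↦7, 56↦1, 70↦4, 118↦8, 120↦10, 134↦2, 143↦0, 157↦3.
These 9 residues are pairwise different, hence no difference of two elements is divisible by 11.

No, no such pair exists.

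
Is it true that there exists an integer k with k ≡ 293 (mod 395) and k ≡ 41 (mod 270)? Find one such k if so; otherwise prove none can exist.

No such integer exists.

gcd(395, 270) = 5. If k ≡ 293 (mod 395) and k ≡ 41 (mod 270), then k ≡ 293 (mod 5) and k ≡ 41 (mod 5).
But 293 mod 5 = 3 while 41 mod 5 = 1, a contradiction.
So no integer satisfies both congruences.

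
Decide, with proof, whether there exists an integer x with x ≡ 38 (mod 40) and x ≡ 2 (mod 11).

x = 398

gcd(40, 11) = 1, so the Chinese Remainder Theorem guarantees exactly one residue class mod 440 satisfying both.
Any solution of the first congruence is x = 38 + 40t; substituting into the second, 40t ≡ 2 − 38 ≡ 8 (mod 11).
40 ≡ 7 (mod 11), so this reads 7t ≡ 8 (mod 11). Since 7·8 = 56 = 5·11 + 1, the inverse of 7 mod 11 is 8.
Multiplying by 8: t ≡ 8·8 = 64 ≡ 9 (mod 11).
Taking t = 9 gives x = 38 + 40·9 = 398.
Verify: 398 = 9·40 + 38 and 398 = 36·11 + 2. ✓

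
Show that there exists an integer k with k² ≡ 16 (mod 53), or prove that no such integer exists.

Take k = 4. Then 4² = 16, and since 0 ≤ 16 < 53 this is already reduced: 4² ≡ 16 (mod 53).

k = 4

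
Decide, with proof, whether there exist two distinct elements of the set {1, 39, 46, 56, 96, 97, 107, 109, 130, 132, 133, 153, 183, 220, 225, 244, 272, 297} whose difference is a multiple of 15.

The pair (1, 46) works.

Both 1 and 46 leave remainder 1 on division by 15; their difference 45 = 3·15 is a multiple of 15.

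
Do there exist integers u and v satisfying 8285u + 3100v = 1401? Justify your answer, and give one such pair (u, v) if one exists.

Both 8285 and 3100 are divisible by gcd(8285, 3100) = 5, hence so is any combination 8285u + 3100v.
However 1401 leaves remainder 1 on division by 5.
Therefore 8285u + 3100v = 1401 has no solution in integers.

No, no such integers exist.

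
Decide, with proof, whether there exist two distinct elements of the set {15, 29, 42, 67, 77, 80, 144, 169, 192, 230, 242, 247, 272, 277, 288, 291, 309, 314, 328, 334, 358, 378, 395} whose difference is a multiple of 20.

Reduce each element mod 20: 15↦15, 29↦9, 42↦2, 67↦7, 77↦17, 80↦0, 144↦4, 169↦9, 192↦12, 230↦10, 242↦2, 247↦7, 272↦12, 277↦17, 288↦8, 291↦11, 309↦9, 314↦14, 328↦8, 334↦14, 358↦18, 378↦18, 395↦15. The residue 15 repeats (at 15 and 395), and 395 − 15 = 380 = 19·20.

15 and 395 are such a pair.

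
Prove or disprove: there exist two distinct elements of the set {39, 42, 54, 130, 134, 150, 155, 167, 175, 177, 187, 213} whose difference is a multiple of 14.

No such pair exists.

Reduce each element modulo 14: 39↦11, 42↦0, 54↦12, 130↦4, 134↦8, 150↦10, 155↦1, 167↦13, 175↦7, 177↦9, 187↦5, 213↦3.
No residue repeats among the 12 elements, so no pair has difference ≡ 0 (mod 14).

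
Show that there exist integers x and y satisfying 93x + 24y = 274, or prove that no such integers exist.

Both 93 and 24 are divisible by gcd(93, 24) = 3, hence so is any combination 93x + 24y.
But 274 is not a multiple of 3 (it leaves remainder 1).
So the equation is unsolvable over ℤ.

No such integers exist.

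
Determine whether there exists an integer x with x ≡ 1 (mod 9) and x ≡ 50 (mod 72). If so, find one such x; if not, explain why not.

gcd(9, 72) = 9. If x ≡ 1 (mod 9) and x ≡ 50 (mod 72), then x ≡ 1 (mod 9) and x ≡ 50 (mod 9).
However 1 ≡ 1 and 50 ≡ 5 (mod 9), and 1 ≠ 5.
So no integer satisfies both congruences.

No such integer exists.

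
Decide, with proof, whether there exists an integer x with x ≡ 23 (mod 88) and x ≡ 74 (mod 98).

Both moduli are multiples of 2 = gcd(88, 98), so any solution would satisfy x ≡ 23 and x ≡ 74 modulo 2 simultaneously.
These are incompatible: 23 − 74 = -51 is not divisible by 2.
So no integer satisfies both congruences.

There is no such integer.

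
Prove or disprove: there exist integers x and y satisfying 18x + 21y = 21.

Every value of 18x + 21y is a multiple of gcd(18, 21) = 3; since 3 ∣ 21, solutions exist.
Dividing through by 3 reduces the equation to 6x + 7y = 7.
Euclidean algorithm: 7 = 1·6 + 1, 6 = 6·1 + 0.
Working back up the chain: 1 = 7 − 1·6. So 6·(-1) + 7·1 = 1.
Times 7: 6·(-7) + 7·7 = 7, so (-7, 7) solves it.
Adding 1·7 to x and subtracting 1·6 from y gives the tidier solution (0, 1).
Check: 18·0 + 21·1 = 0 + 21 = 21. ✓

x = 0, y = 1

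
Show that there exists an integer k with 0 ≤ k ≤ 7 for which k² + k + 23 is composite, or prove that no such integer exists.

k = 3

At k = 3: 3² + 3 + 23 = 35 = 5·7, which is composite.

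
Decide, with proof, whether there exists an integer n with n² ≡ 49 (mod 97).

Take n = 90. Then 90² = 8100 = 83·97 + 49, so 90² ≡ 49 (mod 97).

n = 90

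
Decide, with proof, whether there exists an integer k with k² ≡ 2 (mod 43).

Apply Euler's criterion with the prime 43: 2 is a quadratic residue iff 2^21 ≡ 1 (mod 43), and a non-residue iff it is ≡ −1.
Repeated squaring mod 43: 2^2 = 4 ≡ 4; 2^4 ≡ 4² = 16 ≡ 16; 2^8 ≡ 16² = 256 ≡ 41; 2^16 ≡ 41² = 1681 ≡ 4.
Since 21 = 16 + 4 + 1, 2^21 ≡ 4 · 16 · 2; multiplying out mod 43: 4·16 = 64 ≡ 21, then 21·2 = 42 ≡ 42. Thus 2^21 ≡ 42 ≡ −1 (mod 43).
The value −1 means 2 is a non-residue modulo 43, so k² ≡ 2 (mod 43) is impossible.

No such integer exists.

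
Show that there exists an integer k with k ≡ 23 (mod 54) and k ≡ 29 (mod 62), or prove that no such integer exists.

k = 401

Here gcd(54, 62) = 2, and both 23 and 29 leave remainder 1 mod 2, so the system is consistent.
The integers ≡ 23 (mod 54) are 23, 77, 131, 185, 239, 293, 347, 401, …; their remainders mod 62 are 23, 15, 7, 61, 53, 45, 37, 29, so k = 401 is the first that is ≡ 29 (mod 62).
Verify: 401 = 7·54 + 23 and 401 = 6·62 + 29. ✓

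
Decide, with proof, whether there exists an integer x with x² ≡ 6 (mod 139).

Take x = 59. Then 59² = 3481 = 25·139 + 6, so 59² ≡ 6 (mod 139).

x = 59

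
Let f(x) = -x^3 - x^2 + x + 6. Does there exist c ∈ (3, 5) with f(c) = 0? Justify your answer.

f(3) = -27 and f(5) = -139, both negative, so a sign-change argument is unavailable; we show f keeps this sign on the whole interval.
Shift to the endpoint 3: with x = 3 + u (0 < u < 2), one computes f(3 + u) = -u^3 - 10u^2 - 32u - 27.
All 4 nonzero coefficients of this polynomial in u are negative; hence for u > 0 the value is a sum of negative terms (the constant -27 among them).
Therefore f(x) < 0 throughout (3, 5), and f has no zero there.

No.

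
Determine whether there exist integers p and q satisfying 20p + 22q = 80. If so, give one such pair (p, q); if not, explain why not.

p = 4, q = 0

gcd(20, 22) = 2, and 2 divides 80, so integer solutions exist.
Dividing through by 2 reduces the equation to 10p + 11q = 40.
Dividing repeatedly: 11 = 1·10 + 1, 10 = 10·1 + 0.
Unwinding: 1 = 11 − 1·10, i.e. 10·(-1) + 11·1 = 1.
Multiplying through by 40: p = (-1)·40 = -40, q = 1·40 = 40 is a solution.
The general solution is p = -40 + 11k, q = 40 − 10k; taking k = 4 gives the smaller pair p = 4, q = 0.
Check: 20·4 + 22·0 = 80 + 0 = 80. ✓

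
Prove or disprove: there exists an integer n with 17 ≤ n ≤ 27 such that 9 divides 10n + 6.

n = 21

Scanning upward from n = 17 gives 176, 186, 196, 206, none divisible by 9. Try n = 21: 10·21 + 6 = 216 = 24·9, which is divisible by 9.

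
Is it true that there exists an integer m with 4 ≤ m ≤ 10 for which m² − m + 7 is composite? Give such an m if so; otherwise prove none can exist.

m = 8

At m = 8: 8² − 8 + 7 = 63 = 3·21, which is composite.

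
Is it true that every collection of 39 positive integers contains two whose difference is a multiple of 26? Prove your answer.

There are exactly 26 possible remainders on division by 26.
Since 39 > 26, two of the 39 integers must share a residue class by the pigeonhole principle; call them a and b.
Then a ≡ b (mod 26), i.e. 26 ∣ (a − b).

Yes, this is always true.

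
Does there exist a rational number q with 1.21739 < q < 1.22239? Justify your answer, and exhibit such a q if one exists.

Multiplying by 9: 9·1.21739 = 10.95651 and 9·1.22239 = 11.00151, so the integer 11 lies strictly between them.
Dividing back, 1.21739 < 11/9 < 1.22239, and 11/9 is rational.

q = 11/9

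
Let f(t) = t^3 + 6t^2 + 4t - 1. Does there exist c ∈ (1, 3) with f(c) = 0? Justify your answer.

The endpoint values f(1) = 10 and f(3) = 92 are both positive. Claim: f(t) > 0 for every t in (1, 3).
Shift to the endpoint 1: with t = 1 + u (0 < u < 2), one computes f(1 + u) = u^3 + 9u^2 + 19u + 10.
All 4 nonzero coefficients of this polynomial in u are positive; hence for u > 0 the value is a sum of positive terms (the constant 10 among them).
So f is strictly positive on (1, 3); no root exists in the interval.

No.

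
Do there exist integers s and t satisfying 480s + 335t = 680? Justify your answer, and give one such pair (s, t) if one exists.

s = 7, t = -8

Since gcd(480, 335) = 5 and 680 = 5·136, Bézout's identity guarantees a solution.
Dividing through by 5 reduces the equation to 96s + 67t = 136.
Euclidean algorithm: 96 = 1·67 + 29, 67 = 2·29 + 9, 29 = 3·9 + 2, 9 = 4·2 + 1, 2 = 2·1 + 0.
Working back up the chain: 1 = 9 − 4·2 = 9 − 4·(29 − 3·9) = −4·29 + 13·9 = −4·29 + 13·(67 − 2·29) = 13·67 − 30·29 = 13·67 − 30·(96 − 1·67) = −30·96 + 43·67. So 96·(-30) + 67·43 = 1.
Scaling by 136 gives the particular solution (s, t) = (-4080, 5848).
Shifting by a multiple of (67, −96) keeps it a solution: s = -4080 + 61·67 = 7, t = 5848 − 61·96 = -8.
Indeed 480·7 + 335·(-8) = 3360 − 2680 = 680.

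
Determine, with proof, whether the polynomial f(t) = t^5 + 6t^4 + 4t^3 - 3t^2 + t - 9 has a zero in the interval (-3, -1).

f(-3) = 96 and f(-1) = -12, which have opposite signs.
f is continuous everywhere (it is a polynomial), in particular on [-3, -1].
By the Intermediate Value Theorem, f takes the value 0 somewhere in the open interval.

Yes, f has a root in the interval.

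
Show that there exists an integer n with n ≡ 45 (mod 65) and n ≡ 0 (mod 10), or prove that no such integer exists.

The moduli are not coprime: gcd(65, 10) = 5. Compatibility requires 5 ∣ (0 − 45) = -45, which holds, so solutions exist.
The integers ≡ 45 (mod 65) are 45, 110, …; their remainders mod 10 are 5, 0, so n = 110 is the first that is ≡ 0 (mod 10).
Verify: 110 = 1·65 + 45 and 110 = 11·10 + 0. ✓

n = 110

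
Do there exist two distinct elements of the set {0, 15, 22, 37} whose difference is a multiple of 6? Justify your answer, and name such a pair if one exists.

No, no such pair exists.

Two integers differ by a multiple of 6 exactly when they have the same residue mod 6. The residues are 0↦0, 15↦3, 22↦4, 37↦1.
These 4 residues are pairwise different, hence no difference of two elements is divisible by 6.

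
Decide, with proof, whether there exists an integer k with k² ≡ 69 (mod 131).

No, no such integer exists.

131 is prime, so by Euler's criterion 69 is a square mod 131 iff 69^((131−1)/2) = 69^65 ≡ 1 (mod 131).
Squaring successively (mod 131): 69^2 = 4761 ≡ 45; 69^4 ≡ 45² = 2025 ≡ 60; 69^8 ≡ 60² = 3600 ≡ 63; 69^16 ≡ 63² = 3969 ≡ 39; 69^32 ≡ 39² = 1521 ≡ 80; 69^64 ≡ 80² = 6400 ≡ 112.
Since 65 = 64 + 1, 69^65 ≡ 112 · 69; multiplying out mod 131: 112·69 = 7728 ≡ 130. Thus 69^65 ≡ 130 ≡ −1 (mod 131).
The value −1 means 69 is a non-residue modulo 131, so k² ≡ 69 (mod 131) is impossible.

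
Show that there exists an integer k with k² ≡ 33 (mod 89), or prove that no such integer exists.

No such integer exists.

Apply Euler's criterion with the prime 89: 33 is a quadratic residue iff 33^44 ≡ 1 (mod 89), and a non-residue iff it is ≡ −1.
Repeated squaring mod 89: 33^2 = 1089 ≡ 21; 33^4 ≡ 21² = 441 ≡ 85; 33^8 ≡ 85² = 7225 ≡ 16; 33^16 ≡ 16² = 256 ≡ 78; 33^32 ≡ 78² = 6084 ≡ 32.
Since 44 = 32 + 8 + 4, 33^44 ≡ 32 · 16 · 85; multiplying out mod 89: 32·16 = 512 ≡ 67, then 67·85 = 5695 ≡ 88. Thus 33^44 ≡ 88 ≡ −1 (mod 89).
The value −1 means 33 is a non-residue modulo 89, so k² ≡ 33 (mod 89) is impossible.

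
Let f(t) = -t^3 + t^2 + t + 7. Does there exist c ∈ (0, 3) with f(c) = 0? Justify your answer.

Yes, f has a root in the interval.

f(0) = 7 and f(3) = -8, which have opposite signs.
f is continuous everywhere (it is a polynomial), in particular on [0, 3].
So by the Intermediate Value Theorem there is a c strictly between 0 and 3 with f(c) = 0.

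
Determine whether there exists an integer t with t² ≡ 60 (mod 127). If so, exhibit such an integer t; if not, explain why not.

t = 106

Take t = 106. Then 106² = 11236 = 88·127 + 60, so 106² ≡ 60 (mod 127).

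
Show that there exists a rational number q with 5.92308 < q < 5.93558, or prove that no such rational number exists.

q = 83/14

Scale by 14: the interval becomes (82.92312, 83.09812), which contains the integer 83.
Hence 83/14 is a rational number with 5.92308 < 83/14 < 5.93558.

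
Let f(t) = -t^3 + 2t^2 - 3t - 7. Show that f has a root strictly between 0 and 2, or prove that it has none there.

No such root exists.

Evaluate at the endpoints: f(0) = -7, f(2) = -13 — same sign (negative).
The derivative f'(t) = -3t^2 + 4t - 3 is a quadratic with discriminant 4² − 4·(-3)·(-3) = -20 < 0; it never vanishes, so it is always negative (sign of the leading coefficient).
Hence f is strictly decreasing on ℝ, and in particular on [0, 2]. A strictly monotone function with same-sign endpoint values stays negative on the whole interval, so f has no zero in (0, 2).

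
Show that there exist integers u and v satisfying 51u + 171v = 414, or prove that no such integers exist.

gcd(51, 171) = 3, and 3 divides 414, so integer solutions exist.
Dividing through by 3 reduces the equation to 17u + 57v = 138.
Run the Euclidean algorithm on 57 and 17: 57 = 3·17 + 6, 17 = 2·6 + 5, 6 = 1·5 + 1, 5 = 5·1 + 0.
Back-substituting, 1 = 6 − 1·5 = 6 − (17 − 2·6) = −17 + 3·6 = −17 + 3·(57 − 3·17) = 3·57 − 10·17; that is, 17·(-10) + 57·3 = 1.
Scaling by 138 gives the particular solution (u, v) = (-1380, 414).
Shifting by a multiple of (57, −17) keeps it a solution: u = -1380 + 25·57 = 45, v = 414 − 25·17 = -11.
Check: 51·45 + 171·(-11) = 2295 − 1881 = 414. ✓

u = 45, v = -11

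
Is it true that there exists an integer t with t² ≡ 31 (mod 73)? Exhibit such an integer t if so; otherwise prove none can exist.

No such integer exists.

73 is prime, so by Euler's criterion 31 is a square mod 73 iff 31^((73−1)/2) = 31^36 ≡ 1 (mod 73).
Squaring successively (mod 73): 31^2 = 961 ≡ 12; 31^4 ≡ 12² = 144 ≡ 71; 31^8 ≡ 71² = 5041 ≡ 4; 31^16 ≡ 4² = 16 ≡ 16; 31^32 ≡ 16² = 256 ≡ 37.
Since 36 = 32 + 4, 31^36 ≡ 37 · 71; multiplying out mod 73: 37·71 = 2627 ≡ 72. Thus 31^36 ≡ 72 ≡ −1 (mod 73).
By Euler's criterion 31 is a quadratic non-residue mod 73: no t satisfies t² ≡ 31 (mod 73).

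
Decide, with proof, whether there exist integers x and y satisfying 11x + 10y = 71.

11 and 10 are coprime, so 11x + 10y ranges over all of ℤ.
Euclidean algorithm: 11 = 1·10 + 1, 10 = 10·1 + 0.
Back-substituting, 1 = 11 − 1·10; that is, 11·1 + 10·(-1) = 1.
Times 71: 11·71 + 10·(-71) = 71, so (71, -71) solves it.
The general solution is x = 71 + 10k, y = -71 − 11k; taking k = -7 gives the smaller pair x = 1, y = 6.
Indeed 11·1 + 10·6 = 11 + 60 = 71.

x = 1, y = 6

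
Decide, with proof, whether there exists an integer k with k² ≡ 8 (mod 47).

Take k = 33. Then 33² = 1089 = 23·47 + 8, so 33² ≡ 8 (mod 47).

k = 33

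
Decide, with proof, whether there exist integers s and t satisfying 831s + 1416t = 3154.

No, no such integers exist.

Any value of 831s + 1416t is a multiple of gcd(831, 1416) = 3.
But 3154 = 3·1051 + 1, so 3 ∤ 3154.
Hence no integers s, t satisfy the equation.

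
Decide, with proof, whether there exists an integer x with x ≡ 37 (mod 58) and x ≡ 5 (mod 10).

x = 95

The moduli are not coprime: gcd(58, 10) = 2. Compatibility requires 2 ∣ (5 − 37) = -32, which holds, so solutions exist.
The integers ≡ 37 (mod 58) are 37, 95, …; their remainders mod 10 are 7, 5, so x = 95 is the first that is ≡ 5 (mod 10).
Verify: 95 = 1·58 + 37 and 95 = 9·10 + 5. ✓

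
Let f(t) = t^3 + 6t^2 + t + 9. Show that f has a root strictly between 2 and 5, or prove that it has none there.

The endpoint values f(2) = 43 and f(5) = 289 are both positive. Claim: f(t) > 0 for every t in (2, 5).
Substitute t = 2 + u, where 0 < u < 3 on the interval. Expanding, f(2 + u) = u^3 + 12u^2 + 37u + 43.
The nonzero coefficients here are all positive, so for u > 0 every term is positive (or zero), and the constant term 43 is strictly positive.
Therefore f(t) > 0 throughout (2, 5), and f has no zero there.

No such root exists.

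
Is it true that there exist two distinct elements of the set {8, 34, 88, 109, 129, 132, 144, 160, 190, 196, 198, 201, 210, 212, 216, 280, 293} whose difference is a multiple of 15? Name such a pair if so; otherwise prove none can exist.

The pair (8, 293) works.

Reduce each element mod 15: 8↦8, 34↦4, 88↦13, 109↦4, 129↦9, 132↦12, 144↦9, 160↦10, 190↦10, 196↦1, 198↦3, 201↦6, 210↦0, 212↦2, 216↦6, 280↦10, 293↦8. The residue 8 repeats (at 8 and 293), and 293 − 8 = 285 = 19·15.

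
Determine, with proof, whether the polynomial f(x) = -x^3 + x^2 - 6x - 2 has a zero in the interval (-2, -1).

No.

f(-2) = 22 and f(-1) = 6, both positive.
The derivative f'(x) = -3x^2 + 2x - 6 is a quadratic with discriminant 2² − 4·(-3)·(-6) = -68 < 0; it never vanishes, so it is always negative (sign of the leading coefficient).
Hence f is strictly decreasing on ℝ, and in particular on [-2, -1]. A strictly monotone function with same-sign endpoint values stays positive on the whole interval, so f has no zero in (-2, -1).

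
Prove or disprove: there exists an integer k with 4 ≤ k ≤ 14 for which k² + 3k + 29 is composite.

k = 14

At k = 14: 14² + 3·14 + 29 = 267 = 3·89, which is composite.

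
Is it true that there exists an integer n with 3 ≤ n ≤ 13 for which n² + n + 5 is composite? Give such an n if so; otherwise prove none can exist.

n = 4

At n = 4: 4² + 4 + 5 = 25 = 5·5, which is composite.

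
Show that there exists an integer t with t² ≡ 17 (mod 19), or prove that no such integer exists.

t = 6 works: 6² = 36, and 36 − 17 = 19 = 1·19.

t = 6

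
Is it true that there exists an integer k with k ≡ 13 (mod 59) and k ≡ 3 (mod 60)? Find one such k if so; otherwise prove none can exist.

gcd(59, 60) = 1, so the Chinese Remainder Theorem guarantees exactly one residue class mod 3540 satisfying both.
Write k = 13 + 59t and require 13 + 59t ≡ 3 (mod 60), i.e. 59t ≡ 50 (mod 60).
To invert 59 modulo 60: 60 = 1·59 + 1, 59 = 59·1 + 0, and unwinding, 1 = 60 − 1·59. Thus 59⁻¹ ≡ -1 ≡ 59 (mod 60).
Multiplying by 59: t ≡ 59·50 = 2950 ≡ 10 (mod 60).
Taking t = 10 gives k = 13 + 59·10 = 603.
Indeed 603 ≡ 13 (mod 59) and 603 ≡ 3 (mod 60).

k = 603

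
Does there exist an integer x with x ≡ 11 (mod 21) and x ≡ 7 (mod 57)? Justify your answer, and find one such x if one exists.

There is no such integer.

gcd(21, 57) = 3. If x ≡ 11 (mod 21) and x ≡ 7 (mod 57), then x ≡ 11 (mod 3) and x ≡ 7 (mod 3).
But 11 mod 3 = 2 while 7 mod 3 = 1, a contradiction.
Therefore no such x exists.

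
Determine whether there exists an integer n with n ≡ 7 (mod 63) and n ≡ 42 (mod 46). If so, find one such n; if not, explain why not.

n = 1330

Since 63 and 46 share no common factor, CRT says the pair of congruences has a solution (unique mod 2898).
Any solution of the first congruence is n = 7 + 63t; substituting into the second, 63t ≡ 42 − 7 ≡ 35 (mod 46).
63 ≡ 17 (mod 46), so this reads 17t ≡ 35 (mod 46). Since 17·19 = 323 = 7·46 + 1, the inverse of 17 mod 46 is 19.
Multiplying by 19: t ≡ 19·35 = 665 ≡ 21 (mod 46).
Taking t = 21 gives n = 7 + 63·21 = 1330.
Verify: 1330 = 21·63 + 7 and 1330 = 28·46 + 42. ✓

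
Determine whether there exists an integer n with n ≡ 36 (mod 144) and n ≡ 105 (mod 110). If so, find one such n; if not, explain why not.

There is no such integer.

Reduce both congruences modulo 2, which divides 144 and 110: they say n ≡ 36 (mod 2) and n ≡ 105 (mod 2).
But 36 mod 2 = 0 while 105 mod 2 = 1, a contradiction.
Therefore no such n exists.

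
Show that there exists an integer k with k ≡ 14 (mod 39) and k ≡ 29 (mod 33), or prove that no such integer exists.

Here gcd(39, 33) = 3, and both 14 and 29 leave remainder 2 mod 3, so the system is consistent.
Write k = 14 + 39t. Then 39t ≡ 29 − 14 ≡ 15 (mod 33); dividing through by 3 gives 13t ≡ 5 (mod 11).
13 ≡ 2 (mod 11), so this reads 2t ≡ 5 (mod 11). Since 2·6 = 12 = 1·11 + 1, the inverse of 2 mod 11 is 6.
Multiplying by 6: t ≡ 6·5 = 30 ≡ 8 (mod 11).
Then k = 14 + 39·8 = 326.
Verify: 326 = 8·39 + 14 and 326 = 9·33 + 29. ✓

k = 326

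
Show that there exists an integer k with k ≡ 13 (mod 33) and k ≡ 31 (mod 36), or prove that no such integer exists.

k = 211

The moduli are not coprime: gcd(33, 36) = 3. Compatibility requires 3 ∣ (31 − 13) = 18, which holds, so solutions exist.
Step through k = 13, 13 + 33, 13 + 2·33, …: the values 13, 46, 79, 112, 145, 178, 211 reduce mod 36 to 13, 10, 7, 4, 1, 34, 31. The value 211 hits 31.
Check: 211 mod 33 = 13, 211 mod 36 = 31. ✓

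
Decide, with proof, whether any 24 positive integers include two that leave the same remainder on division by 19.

There are exactly 19 possible remainders on division by 19.
Since 24 > 19, two of the 24 integers must share a residue class by the pigeonhole principle; call them a and b.
That is, a and b leave the same remainder on division by 19, as claimed.

Yes.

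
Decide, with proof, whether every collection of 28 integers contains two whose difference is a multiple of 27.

Each integer lies in one of the 27 residue classes modulo 27.
Placing 28 integers into 27 classes, some class receives at least two — say a and b.
Then a ≡ b (mod 27), i.e. 27 ∣ (a − b).

Yes, this is always true.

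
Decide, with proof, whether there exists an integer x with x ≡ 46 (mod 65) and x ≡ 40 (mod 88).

gcd(65, 88) = 1, so the Chinese Remainder Theorem guarantees exactly one residue class mod 5720 satisfying both.
Write x = 46 + 65t and require 46 + 65t ≡ 40 (mod 88), i.e. 65t ≡ 82 (mod 88).
Since 65·65 = 4225 = 48·88 + 1, the inverse of 65 mod 88 is 65.
Therefore t ≡ 65·82 = 5330 ≡ 50 (mod 88).
Taking t = 50 gives x = 46 + 65·50 = 3296.
Verify: 3296 = 50·65 + 46 and 3296 = 37·88 + 40. ✓

x = 3296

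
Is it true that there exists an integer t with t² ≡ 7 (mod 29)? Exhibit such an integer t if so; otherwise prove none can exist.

t = 6

Take t = 6. Then 6² = 36 = 1·29 + 7, so 6² ≡ 7 (mod 29).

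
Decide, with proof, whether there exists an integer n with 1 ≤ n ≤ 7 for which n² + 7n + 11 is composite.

n = 4

At n = 4: 4² + 7·4 + 11 = 55 = 5·11, which is composite.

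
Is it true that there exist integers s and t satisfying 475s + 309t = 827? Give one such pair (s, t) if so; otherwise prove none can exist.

s = 260, t = -397

475 and 309 are coprime, so 475s + 309t ranges over all of ℤ.
Run the Euclidean algorithm on 475 and 309: 475 = 1·309 + 166, 309 = 1·166 + 143, 166 = 1·143 + 23, 143 = 6·23 + 5, 23 = 4·5 + 3, 5 = 1·3 + 2, 3 = 1·2 + 1, 2 = 2·1 + 0.
Back-substituting, 1 = 3 − 1·2 = 3 − (5 − 1·3) = −5 + 2·3 = −5 + 2·(23 − 4·5) = 2·23 − 9·5 = 2·23 − 9·(143 − 6·23) = −9·143 + 56·23 = −9·143 + 56·(166 − 1·143) = 56·166 − 65·143 = 56·166 − 65·(309 − 1·166) = −65·309 + 121·166 = −65·309 + 121·(475 − 1·309) = 121·475 − 186·309; that is, 475·121 + 309·(-186) = 1.
Scaling by 827 gives the particular solution (s, t) = (100067, -153822).
The general solution is s = 100067 + 309k, t = -153822 − 475k; taking k = -323 gives the smaller pair s = 260, t = -397.
Check: 475·260 + 309·(-397) = 123500 − 122673 = 827. ✓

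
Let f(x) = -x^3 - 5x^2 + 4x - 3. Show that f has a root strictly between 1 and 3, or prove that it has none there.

f(1) = -5 and f(3) = -63, both negative, so a sign-change argument is unavailable; we show f keeps this sign on the whole interval.
Shift to the endpoint 1: with x = 1 + u (0 < u < 2), one computes f(1 + u) = -u^3 - 8u^2 - 9u - 5.
All 4 nonzero coefficients of this polynomial in u are negative; hence for u > 0 the value is a sum of negative terms (the constant -5 among them).
Therefore f(x) < 0 throughout (1, 3), and f has no zero there.

No.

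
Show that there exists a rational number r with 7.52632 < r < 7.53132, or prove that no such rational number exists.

r = 128/17

Look for a denominator N such that an integer falls strictly between N·7.52632 and N·7.53132. N = 17 works: 17·7.52632 = 127.94744 < 128 < 128.03244 = 17·7.53132.
Hence 128/17 is a rational number with 7.52632 < 128/17 < 7.53132.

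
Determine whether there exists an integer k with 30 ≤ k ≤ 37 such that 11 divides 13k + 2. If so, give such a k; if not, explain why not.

k = 32

k = 32 works, since 13·32 + 2 = 418 = 38·11.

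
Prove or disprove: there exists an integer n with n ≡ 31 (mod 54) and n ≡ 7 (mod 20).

n = 247

gcd(54, 20) = 2. A simultaneous solution exists iff 31 ≡ 7 (mod 2); here 31 mod 2 = 1 = 7 mod 2, so it does.
Step through n = 31, 31 + 54, 31 + 2·54, …: the values 31, 85, 139, 193, 247 reduce mod 20 to 11, 5, 19, 13, 7. The value 247 hits 7.
Indeed 247 ≡ 31 (mod 54) and 247 ≡ 7 (mod 20).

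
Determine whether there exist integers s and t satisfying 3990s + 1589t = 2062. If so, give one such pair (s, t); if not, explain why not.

No such integers exist.

Both 3990 and 1589 are divisible by gcd(3990, 1589) = 7, hence so is any combination 3990s + 1589t.
But 2062 is not a multiple of 7 (it leaves remainder 4).
Therefore 3990s + 1589t = 2062 has no solution in integers.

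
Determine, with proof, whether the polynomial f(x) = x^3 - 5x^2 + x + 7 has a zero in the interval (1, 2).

Yes, f has a root in the interval.

f(1) = 4 and f(2) = -3, which have opposite signs.
f is continuous everywhere (it is a polynomial), in particular on [1, 2].
By the Intermediate Value Theorem, f takes the value 0 somewhere in the open interval.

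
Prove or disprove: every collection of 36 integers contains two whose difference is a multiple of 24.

Partition the integers by their residue mod 24; there are 24 classes.
With 36 integers and only 24 classes, the pigeonhole principle forces two of them, say a and b, into the same class.
Equal remainders mean a − b ≡ 0 (mod 24), so 24 divides their difference.

Yes, this is always true.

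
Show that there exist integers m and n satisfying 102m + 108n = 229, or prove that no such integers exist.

Any value of 102m + 108n is a multiple of gcd(102, 108) = 6.
But 229 is not a multiple of 6 (it leaves remainder 1).
Hence no integers m, n satisfy the equation.

There are no such integers.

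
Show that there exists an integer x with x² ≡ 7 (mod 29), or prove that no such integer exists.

Take x = 6. Then 6² = 36 = 1·29 + 7, so 6² ≡ 7 (mod 29).

x = 6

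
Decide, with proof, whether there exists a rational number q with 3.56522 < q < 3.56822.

q = 107/30

Scale by 30: the interval becomes (106.95660, 107.04660), which contains the integer 107.
Dividing back, 3.56522 < 107/30 < 3.56822, and 107/30 is rational.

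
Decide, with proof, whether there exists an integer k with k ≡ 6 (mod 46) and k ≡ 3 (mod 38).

There is no such integer.

Both moduli are multiples of 2 = gcd(46, 38), so any solution would satisfy k ≡ 6 and k ≡ 3 modulo 2 simultaneously.
However 6 ≡ 0 and 3 ≡ 1 (mod 2), and 0 ≠ 1.
Therefore no such k exists.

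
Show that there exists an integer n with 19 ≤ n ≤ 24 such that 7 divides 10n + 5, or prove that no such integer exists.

Scanning upward from n = 19 gives 195, 205, 215, 225, 235, none divisible by 7. n = 24 works, since 10·24 + 5 = 245 = 35·7.

n = 24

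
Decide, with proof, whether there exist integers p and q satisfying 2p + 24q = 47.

Both 2 and 24 are divisible by gcd(2, 24) = 2, hence so is any combination 2p + 24q.
But 47 is not a multiple of 2 (it leaves remainder 1).
So the equation is unsolvable over ℤ.

No, no such integers exist.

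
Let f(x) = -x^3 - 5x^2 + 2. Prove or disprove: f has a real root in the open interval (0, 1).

f(0) = 2 and f(1) = -4, which have opposite signs.
f is continuous everywhere (it is a polynomial), in particular on [0, 1].
By the Intermediate Value Theorem f must vanish at some point of (0, 1).

Yes, f has a root in the interval.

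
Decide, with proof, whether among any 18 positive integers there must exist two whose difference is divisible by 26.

No; for instance {55, 56, 57, 58, 59, 60, 61, 62, 63, 64, 65, 66, 67, 68, 69, 70, 71, 72} is a counterexample.

Take the 18 consecutive integers 55, 56, …, 72: their residues mod 26 are all distinct because 18 ≤ 26.
No two share a residue, so no pair has difference divisible by 26; the claim fails for this set.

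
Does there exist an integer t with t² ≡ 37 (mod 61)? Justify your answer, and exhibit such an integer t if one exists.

Apply Euler's criterion with the prime 61: 37 is a quadratic residue iff 37^30 ≡ 1 (mod 61), and a non-residue iff it is ≡ −1.
Squaring successively (mod 61): 37^2 = 1369 ≡ 27; 37^4 ≡ 27² = 729 ≡ 58; 37^8 ≡ 58² = 3364 ≡ 9; 37^16 ≡ 9² = 81 ≡ 20.
Since 30 = 16 + 8 + 4 + 2, 37^30 ≡ 20 · 9 · 58 · 27; multiplying out mod 61: 20·9 = 180 ≡ 58, then 58·58 = 3364 ≡ 9, then 9·27 = 243 ≡ 60. Thus 37^30 ≡ 60 ≡ −1 (mod 61).
The value −1 means 37 is a non-residue modulo 61, so t² ≡ 37 (mod 61) is impossible.

There is no such integer.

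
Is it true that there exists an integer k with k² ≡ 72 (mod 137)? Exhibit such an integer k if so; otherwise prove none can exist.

k = 49 works: 49² = 2401, and 2401 − 72 = 2329 = 17·137.

k = 49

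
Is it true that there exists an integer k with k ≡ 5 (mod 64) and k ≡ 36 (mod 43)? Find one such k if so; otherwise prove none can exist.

The moduli 64 and 43 are coprime, so by the Chinese Remainder Theorem a unique solution modulo 2752 exists.
Write k = 5 + 64t and require 5 + 64t ≡ 36 (mod 43), i.e. 64t ≡ 31 (mod 43).
64 ≡ 21 (mod 43), so this reads 21t ≡ 31 (mod 43). To invert 21 modulo 43: 43 = 2·21 + 1, 21 = 21·1 + 0, and unwinding, 1 = 43 − 2·21. Thus 21⁻¹ ≡ -2 ≡ 41 (mod 43).
Multiplying by 41: t ≡ 41·31 = 1271 ≡ 24 (mod 43).
Taking t = 24 gives k = 5 + 64·24 = 1541.
Indeed 1541 ≡ 5 (mod 64) and 1541 ≡ 36 (mod 43).

k = 1541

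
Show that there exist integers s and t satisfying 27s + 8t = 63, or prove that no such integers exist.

s = 5, t = -9

Since gcd(27, 8) = 1, every integer is an integer combination of 27 and 8.
Euclidean algorithm: 27 = 3·8 + 3, 8 = 2·3 + 2, 3 = 1·2 + 1, 2 = 2·1 + 0.
Back-substituting, 1 = 3 − 1·2 = 3 − (8 − 2·3) = −8 + 3·3 = −8 + 3·(27 − 3·8) = 3·27 − 10·8; that is, 27·3 + 8·(-10) = 1.
Scaling by 63 gives the particular solution (s, t) = (189, -630).
The general solution is s = 189 + 8k, t = -630 − 27k; taking k = -23 gives the smaller pair s = 5, t = -9.
Indeed 27·5 + 8·(-9) = 135 − 72 = 63.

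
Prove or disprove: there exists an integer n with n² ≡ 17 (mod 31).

31 is prime, so by Euler's criterion 17 is a square mod 31 iff 17^((31−1)/2) = 17^15 ≡ 1 (mod 31).
Repeated squaring mod 31: 17^2 = 289 ≡ 10; 17^4 ≡ 10² = 100 ≡ 7; 17^8 ≡ 7² = 49 ≡ 18.
Since 15 = 8 + 4 + 2 + 1, 17^15 ≡ 18 · 7 · 10 · 17; multiplying out mod 31: 18·7 = 126 ≡ 2, then 2·10 = 20 ≡ 20, then 20·17 = 340 ≡ 30. Thus 17^15 ≡ 30 ≡ −1 (mod 31).
By Euler's criterion 17 is a quadratic non-residue mod 31: no n satisfies n² ≡ 17 (mod 31).

No such integer exists.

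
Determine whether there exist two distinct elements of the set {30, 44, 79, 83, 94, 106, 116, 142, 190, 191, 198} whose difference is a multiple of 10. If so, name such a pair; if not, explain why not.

Both 30 and 190 leave remainder 0 on division by 10; their difference 160 = 16·10 is a multiple of 10.

30 and 190 are such a pair.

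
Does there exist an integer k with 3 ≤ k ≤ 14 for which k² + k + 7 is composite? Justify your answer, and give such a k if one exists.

At k = 7: 7² + 7 + 7 = 63 = 3·21, which is composite.

k = 7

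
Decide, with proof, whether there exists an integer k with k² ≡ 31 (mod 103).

There is no such integer.

103 is prime, so by Euler's criterion 31 is a square mod 103 iff 31^((103−1)/2) = 31^51 ≡ 1 (mod 103).
Repeated squaring mod 103: 31^2 = 961 ≡ 34; 31^4 ≡ 34² = 1156 ≡ 23; 31^8 ≡ 23² = 529 ≡ 14; 31^16 ≡ 14² = 196 ≡ 93; 31^32 ≡ 93² = 8649 ≡ 100.
Since 51 = 32 + 16 + 2 + 1, 31^51 ≡ 100 · 93 · 34 · 31; multiplying out mod 103: 100·93 = 9300 ≡ 30, then 30·34 = 1020 ≡ 93, then 93·31 = 2883 ≡ 102. Thus 31^51 ≡ 102 ≡ −1 (mod 103).
By Euler's criterion 31 is a quadratic non-residue mod 103: no k satisfies k² ≡ 31 (mod 103).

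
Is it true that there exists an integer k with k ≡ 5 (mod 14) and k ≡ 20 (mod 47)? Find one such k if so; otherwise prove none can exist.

k = 537

Since 14 and 47 share no common factor, CRT says the pair of congruences has a solution (unique mod 658).
Any solution of the first congruence is k = 5 + 14t; substituting into the second, 14t ≡ 20 − 5 ≡ 15 (mod 47).
Invert 14 mod 47 by the Euclidean algorithm: 47 = 3·14 + 5, 14 = 2·5 + 4, 5 = 1·4 + 1, 4 = 4·1 + 0; back-substituting, 1 = 5 − 1·4 = 5 − (14 − 2·5) = −14 + 3·5 = −14 + 3·(47 − 3·14) = 3·47 − 10·14. Hence 14·(-10) ≡ 1, so 14⁻¹ ≡ -10 ≡ 37 (mod 47).
Therefore t ≡ 37·15 = 555 ≡ 38 (mod 47).
With t = 38: k = 5 + 14·38 = 537.
Indeed 537 ≡ 5 (mod 14) and 537 ≡ 20 (mod 47).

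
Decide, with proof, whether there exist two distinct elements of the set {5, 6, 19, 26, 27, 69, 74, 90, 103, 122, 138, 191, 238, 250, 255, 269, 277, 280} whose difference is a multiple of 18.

No, no such pair exists.

Residues mod 18: 5↦5, 6↦6, 19↦1, 26↦8, 27↦9, 69↦15, 74↦2, 90↦0, 103↦13, 122↦14, 138↦12, 191↦11, 238↦4, 250↦16, 255↦3, 269↦17, 277↦7, 280↦10.
These 18 residues are pairwise different, hence no difference of two elements is divisible by 18.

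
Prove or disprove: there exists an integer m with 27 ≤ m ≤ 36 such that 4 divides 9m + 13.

m = 27

m = 27 works, since 9·27 + 13 = 256 = 64·4.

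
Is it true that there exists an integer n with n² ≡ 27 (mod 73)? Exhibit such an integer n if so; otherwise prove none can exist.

n = 63

n = 63 works: 63² = 3969, and 3969 − 27 = 3942 = 54·73.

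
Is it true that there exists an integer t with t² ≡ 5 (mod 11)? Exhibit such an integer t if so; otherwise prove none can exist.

t = 7

Take t = 7. Then 7² = 49 = 4·11 + 5, so 7² ≡ 5 (mod 11).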